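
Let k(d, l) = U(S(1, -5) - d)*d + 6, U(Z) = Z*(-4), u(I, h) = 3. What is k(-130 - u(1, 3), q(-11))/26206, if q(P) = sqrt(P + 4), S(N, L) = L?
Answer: 34051/13103 ≈ 2.5987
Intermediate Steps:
q(P) = sqrt(4 + P)
U(Z) = -4*Z
k(d, l) = 6 + d*(20 + 4*d) (k(d, l) = (-4*(-5 - d))*d + 6 = (20 + 4*d)*d + 6 = d*(20 + 4*d) + 6 = 6 + d*(20 + 4*d))
k(-130 - u(1, 3), q(-11))/26206 = (6 + 4*(-130 - 1*3)*(5 + (-130 - 1*3)))/26206 = (6 + 4*(-130 - 3)*(5 + (-130 - 3)))*(1/26206) = (6 + 4*(-133)*(5 - 133))*(1/26206) = (6 + 4*(-133)*(-128))*(1/26206) = (6 + 68096)*(1/26206) = 68102*(1/26206) = 34051/13103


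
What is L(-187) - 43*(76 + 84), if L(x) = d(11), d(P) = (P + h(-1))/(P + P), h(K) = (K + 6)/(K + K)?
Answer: -302703/44 ≈ -6879.6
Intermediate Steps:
h(K) = (6 + K)/(2*K) (h(K) = (6 + K)/((2*K)) = (6 + K)*(1/(2*K)) = (6 + K)/(2*K))
d(P) = (-5/2 + P)/(2*P) (d(P) = (P + (1/2)*(6 - 1)/(-1))/(P + P) = (P + (1/2)*(-1)*5)/((2*P)) = (P - 5/2)*(1/(2*P)) = (-5/2 + P)*(1/(2*P)) = (-5/2 + P)/(2*P))
L(x) = 17/44 (L(x) = (1/4)*(-5 + 2*11)/11 = (1/4)*(1/11)*(-5 + 22) = (1/4)*(1/11)*17 = 17/44)
L(-187) - 43*(76 + 84) = 17/44 - 43*(76 + 84) = 17/44 - 43*160 = 17/44 - 6880 = -302703/44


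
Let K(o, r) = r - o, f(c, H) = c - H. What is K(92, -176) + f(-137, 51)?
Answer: -456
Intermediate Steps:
K(92, -176) + f(-137, 51) = (-176 - 1*92) + (-137 - 1*51) = (-176 - 92) + (-137 - 51) = -268 - 188 = -456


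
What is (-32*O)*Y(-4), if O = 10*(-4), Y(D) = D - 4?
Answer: -10240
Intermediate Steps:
Y(D) = -4 + D
O = -40
(-32*O)*Y(-4) = (-32*(-40))*(-4 - 4) = 1280*(-8) = -10240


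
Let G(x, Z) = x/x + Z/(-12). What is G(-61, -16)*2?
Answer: 14/3 ≈ 4.6667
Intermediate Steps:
G(x, Z) = 1 - Z/12 (G(x, Z) = 1 + Z*(-1/12) = 1 - Z/12)
G(-61, -16)*2 = (1 - 1/12*(-16))*2 = (1 + 4/3)*2 = (7/3)*2 = 14/3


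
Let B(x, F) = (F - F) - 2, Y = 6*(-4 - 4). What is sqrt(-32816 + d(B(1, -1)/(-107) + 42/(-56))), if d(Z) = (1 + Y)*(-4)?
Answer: 2*I*sqrt(8157) ≈ 180.63*I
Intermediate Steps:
Y = -48 (Y = 6*(-8) = -48)
B(x, F) = -2 (B(x, F) = 0 - 2 = -2)
d(Z) = 188 (d(Z) = (1 - 48)*(-4) = -47*(-4) = 188)
sqrt(-32816 + d(B(1, -1)/(-107) + 42/(-56))) = sqrt(-32816 + 188) = sqrt(-32628) = 2*I*sqrt(8157)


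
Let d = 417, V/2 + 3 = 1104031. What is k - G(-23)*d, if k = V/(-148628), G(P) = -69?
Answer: 1068566347/37157 ≈ 28758.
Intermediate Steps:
V = 2208056 (V = -6 + 2*1104031 = -6 + 2208062 = 2208056)
k = -552014/37157 (k = 2208056/(-148628) = 2208056*(-1/148628) = -552014/37157 ≈ -14.856)
k - G(-23)*d = -552014/37157 - (-69)*417 = -552014/37157 - 1*(-28773) = -552014/37157 + 28773 = 1068566347/37157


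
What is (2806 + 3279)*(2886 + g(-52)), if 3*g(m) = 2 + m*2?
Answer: 17354420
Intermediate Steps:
g(m) = 2/3 + 2*m/3 (g(m) = (2 + m*2)/3 = (2 + 2*m)/3 = 2/3 + 2*m/3)
(2806 + 3279)*(2886 + g(-52)) = (2806 + 3279)*(2886 + (2/3 + (2/3)*(-52))) = 6085*(2886 + (2/3 - 104/3)) = 6085*(2886 - 34) = 6085*2852 = 17354420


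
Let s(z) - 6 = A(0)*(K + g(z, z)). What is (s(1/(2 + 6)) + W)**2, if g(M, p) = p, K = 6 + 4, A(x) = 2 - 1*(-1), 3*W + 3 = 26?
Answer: 1117249/576 ≈ 1939.7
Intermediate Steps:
W = 23/3 (W = -1 + (1/3)*26 = -1 + 26/3 = 23/3 ≈ 7.6667)
A(x) = 3 (A(x) = 2 + 1 = 3)
K = 10
s(z) = 36 + 3*z (s(z) = 6 + 3*(10 + z) = 6 + (30 + 3*z) = 36 + 3*z)
(s(1/(2 + 6)) + W)**2 = ((36 + 3/(2 + 6)) + 23/3)**2 = ((36 + 3/8) + 23/3)**2 = (291/8 + 23/3)**2 = (1057/24)**2 = 1117249/576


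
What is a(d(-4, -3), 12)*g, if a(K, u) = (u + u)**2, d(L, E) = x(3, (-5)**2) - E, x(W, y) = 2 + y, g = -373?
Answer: -214848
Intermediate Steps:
d(L, E) = 27 - E (d(L, E) = (2 + (-5)**2) - E = (2 + 25) - E = 27 - E)
a(K, u) = 4*u**2 (a(K, u) = (2*u)**2 = 4*u**2)
a(d(-4, -3), 12)*g = (4*12**2)*(-373) = (4*144)*(-373) = 576*(-373) = -214848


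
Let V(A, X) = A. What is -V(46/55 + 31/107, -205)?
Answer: -6627/5885 ≈ -1.1261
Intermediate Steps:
-V(46/55 + 31/107, -205) = -(46/55 + 31/107) = -1*6627/5885 = -6627/5885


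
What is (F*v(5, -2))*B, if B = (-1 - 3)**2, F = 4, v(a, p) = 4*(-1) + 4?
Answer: 0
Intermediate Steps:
v(a, p) = 0 (v(a, p) = -4 + 4 = 0)
B = 16 (B = (-4)**2 = 16)
(F*v(5, -2))*B = (4*0)*16 = 0*16 = 0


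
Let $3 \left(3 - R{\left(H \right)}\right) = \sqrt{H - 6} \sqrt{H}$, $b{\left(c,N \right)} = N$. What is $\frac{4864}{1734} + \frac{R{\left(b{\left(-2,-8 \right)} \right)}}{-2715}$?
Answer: $\frac{2200093}{784635} - \frac{4 \sqrt{7}}{8145} \approx 2.8027$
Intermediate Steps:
$R{\left(H \right)} = 3 - \frac{\sqrt{H} \sqrt{-6 + H}}{3}$ ($R{\left(H \right)} = 3 - \frac{\sqrt{H - 6} \sqrt{H}}{3} = 3 - \frac{\sqrt{-6 + H} \sqrt{H}}{3} = 3 - \frac{\sqrt{H} \sqrt{-6 + H}}{3}$)
$\frac{4864}{1734} + \frac{R{\left(b{\left(-2,-8 \right)} \right)}}{-2715} = \frac{4864}{1734} + \frac{3 - \frac{\sqrt{-8} \sqrt{-6 - 8}}{3}}{-2715} = 4864 \cdot \frac{1}{1734} + \left(3 - \frac{2 i \sqrt{2} \sqrt{-14}}{3}\right) \left(- \frac{1}{2715}\right) = \frac{2432}{867} + \left(3 - \frac{2 i \sqrt{2} i \sqrt{14}}{3}\right) \left(- \frac{1}{2715}\right) = \frac{2432}{867} + \left(3 + \frac{4 \sqrt{7}}{3}\right) \left(- \frac{1}{2715}\right) = \frac{2432}{867} - \left(\frac{1}{905} + \frac{4 \sqrt{7}}{8145}\right) = \frac{2200093}{784635} - \frac{4 \sqrt{7}}{8145}$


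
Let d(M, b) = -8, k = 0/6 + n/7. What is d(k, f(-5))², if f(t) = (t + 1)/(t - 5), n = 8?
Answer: 64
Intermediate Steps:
k = 8/7 (k = 0/6 + 8/7 = 0*(⅙) + 8*(⅐) = 0 + 8/7 = 8/7 ≈ 1.1429)
f(t) = (1 + t)/(-5 + t)
d(k, f(-5))² = (-8)² = 64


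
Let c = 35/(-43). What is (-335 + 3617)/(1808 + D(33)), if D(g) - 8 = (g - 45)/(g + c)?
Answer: 1135572/628207 ≈ 1.8076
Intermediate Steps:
c = -35/43 (c = 35*(-1/43) = -35/43 ≈ -0.81395)
D(g) = 8 + (-45 + g)/(-35/43 + g) (D(g) = 8 + (g - 45)/(g - 35/43) = 8 + (-45 + g)/(-35/43 + g))
(-335 + 3617)/(1808 + D(33)) = (-335 + 3617)/(1808 + (-2215 + 387*33)/(-35 + 43*33)) = 3282/(1808 + (-2215 + 12771)/(-35 + 1419)) = 3282/(1808 + 10556/1384) = 3282/(1808 + (1/1384)*10556) = 3282/(1808 + 2639/346) = 3282/(628207/346) = 3282*(346/628207) = 1135572/628207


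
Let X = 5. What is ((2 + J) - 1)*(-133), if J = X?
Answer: -798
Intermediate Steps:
J = 5
((2 + J) - 1)*(-133) = ((2 + 5) - 1)*(-133) = (7 - 1)*(-133) = 6*(-133) = -798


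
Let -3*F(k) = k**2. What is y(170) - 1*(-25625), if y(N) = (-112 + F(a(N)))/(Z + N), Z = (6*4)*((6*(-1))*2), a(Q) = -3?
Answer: 3023865/118 ≈ 25626.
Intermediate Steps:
Z = -288 (Z = 24*(-6*2) = 24*(-12) = -288)
F(k) = -k**2/3
y(N) = -115/(-288 + N) (y(N) = (-112 - 1/3*(-3)**2)/(-288 + N) = (-112 - 1/3*9)/(-288 + N) = (-112 - 3)/(-288 + N) = -115/(-288 + N))
y(170) - 1*(-25625) = -115/(-288 + 170) - 1*(-25625) = -115/(-118) + 25625 = -115*(-1/118) + 25625 = 115/118 + 25625 = 3023865/118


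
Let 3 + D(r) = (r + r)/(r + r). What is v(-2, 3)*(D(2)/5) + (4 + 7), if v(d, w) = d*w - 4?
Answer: 15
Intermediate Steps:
v(d, w) = -4 + d*w
D(r) = -2 (D(r) = -3 + (r + r)/(r + r) = -3 + (2*r)/((2*r)) = -3 + (2*r)*(1/(2*r)) = -3 + 1 = -2)
v(-2, 3)*(D(2)/5) + (4 + 7) = (-4 - 2*3)*(-2/5) + (4 + 7) = (-4 - 6)*(-2*⅕) + 11 = -10*(-⅖) + 11 = 4 + 11 = 15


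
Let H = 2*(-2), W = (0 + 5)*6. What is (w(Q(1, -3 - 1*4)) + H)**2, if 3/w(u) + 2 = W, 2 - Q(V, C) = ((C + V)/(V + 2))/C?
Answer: 11881/784 ≈ 15.154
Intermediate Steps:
Q(V, C) = 2 - (C + V)/(C*(2 + V)) (Q(V, C) = 2 - (C + V)/(V + 2)/C = 2 - (C + V)/(2 + V)/C = 2 - (C + V)/(C*(2 + V)))
W = 30 (W = 5*6 = 30)
w(u) = 3/28 (w(u) = 3/(-2 + 30) = 3/28)
H = -4
(w(Q(1, -3 - 1*4)) + H)**2 = (3/28 - 4)**2 = (-109/28)**2 = 11881/784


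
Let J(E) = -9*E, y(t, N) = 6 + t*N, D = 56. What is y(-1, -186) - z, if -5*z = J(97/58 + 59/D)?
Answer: 1519197/8120 ≈ 187.09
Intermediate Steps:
y(t, N) = 6 + N*t
z = 39843/8120 (z = -(-9)*(97/58 + 59/56)/5 = -(-9)*4427/(5*1624) = -⅕*(-39843/1624) = 39843/8120 ≈ 4.9068)
y(-1, -186) - z = (6 - 186*(-1)) - 1*39843/8120 = (6 + 186) - 39843/8120 = 192 - 39843/8120 = 1519197/8120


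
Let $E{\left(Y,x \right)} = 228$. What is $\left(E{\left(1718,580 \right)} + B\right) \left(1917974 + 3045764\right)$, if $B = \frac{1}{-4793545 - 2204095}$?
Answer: $\frac{304594421342047}{269140} \approx 1.1317 \cdot 10^{9}$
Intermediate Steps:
$B = - \frac{1}{6997640}$ ($B = \frac{1}{-6997640} = - \frac{1}{6997640} \approx -1.4291 \cdot 10^{-7}$)
$\left(E{\left(1718,580 \right)} + B\right) \left(1917974 + 3045764\right) = \left(228 - \frac{1}{6997640}\right) \left(1917974 + 3045764\right) = \frac{1595461919}{6997640} \cdot 4963738 = \frac{304594421342047}{269140}$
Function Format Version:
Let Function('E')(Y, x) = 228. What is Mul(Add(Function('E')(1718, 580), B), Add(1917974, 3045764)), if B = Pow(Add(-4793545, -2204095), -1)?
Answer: Rational(304594421342047, 269140) ≈ 1.1317e+9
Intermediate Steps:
B = Rational(-1, 6997640) (B = Pow(-6997640, -1) = Rational(-1, 6997640) ≈ -1.4291e-7)
Mul(Add(Function('E')(1718, 580), B), Add(1917974, 3045764)) = Mul(Add(228, Rational(-1, 6997640)), Add(1917974, 3045764)) = Mul(Rational(1595461919, 6997640), 4963738) = Rational(304594421342047, 269140)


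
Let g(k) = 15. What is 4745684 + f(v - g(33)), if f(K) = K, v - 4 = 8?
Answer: 4745681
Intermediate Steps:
v = 12 (v = 4 + 8 = 12)
4745684 + f(v - g(33)) = 4745684 + (12 - 1*15) = 4745684 + (12 - 15) = 4745684 - 3 = 4745681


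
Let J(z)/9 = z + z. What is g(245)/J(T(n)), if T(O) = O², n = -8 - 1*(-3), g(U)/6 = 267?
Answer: 89/25 ≈ 3.5600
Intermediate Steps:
g(U) = 1602 (g(U) = 6*267 = 1602)
n = -5 (n = -8 + 3 = -5)
J(z) = 18*z (J(z) = 9*(z + z) = 9*(2*z) = 18*z)
g(245)/J(T(n)) = 1602/((18*(-5)²)) = 1602/((18*25)) = 1602/450 = 1602*(1/450) = 89/25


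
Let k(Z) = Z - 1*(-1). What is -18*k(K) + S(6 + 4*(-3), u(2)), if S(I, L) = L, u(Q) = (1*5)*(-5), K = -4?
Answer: 29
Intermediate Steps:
u(Q) = -25 (u(Q) = 5*(-5) = -25)
k(Z) = 1 + Z (k(Z) = Z + 1 = 1 + Z)
-18*k(K) + S(6 + 4*(-3), u(2)) = -18*(1 - 4) - 25 = -18*(-3) - 25 = 54 - 25 = 29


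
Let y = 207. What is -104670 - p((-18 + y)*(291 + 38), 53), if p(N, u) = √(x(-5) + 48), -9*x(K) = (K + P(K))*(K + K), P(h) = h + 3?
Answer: -104670 - √362/3 ≈ -1.0468e+5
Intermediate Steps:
P(h) = 3 + h
x(K) = -2*K*(3 + 2*K)/9 (x(K) = -(K + (3 + K))*(K + K)/9 = -(3 + 2*K)*2*K/9 = -2*K*(3 + 2*K)/9)
p(N, u) = √362/3 (p(N, u) = √(-2/9*(-5)*(3 + 2*(-5)) + 48) = √(-2/9*(-5)*(3 - 10) + 48) = √(-2/9*(-5)*(-7) + 48) = √(-70/9 + 48) = √(362/9) = √362/3)
-104670 - p((-18 + y)*(291 + 38), 53) = -104670 - √362/3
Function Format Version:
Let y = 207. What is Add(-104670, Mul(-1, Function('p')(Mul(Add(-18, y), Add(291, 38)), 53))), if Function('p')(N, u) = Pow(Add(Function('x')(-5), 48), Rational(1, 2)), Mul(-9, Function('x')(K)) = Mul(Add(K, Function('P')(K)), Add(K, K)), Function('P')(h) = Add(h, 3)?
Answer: Add(-104670, Mul(Rational(-1, 3), Pow(362, Rational(1, 2)))) ≈ -1.0468e+5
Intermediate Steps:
Function('P')(h) = Add(3, h)
Function('x')(K) = Mul(Rational(-2, 9), K, Add(3, Mul(2, K))) (Function('x')(K) = Mul(Rational(-1, 9), Mul(Add(K, Add(3, K)), Add(K, K))) = Mul(Rational(-1, 9), Mul(Add(3, Mul(2, K)), Mul(2, K))) = Mul(Rational(-1, 9), Mul(2, K, Add(3, Mul(2, K)))) = Mul(Rational(-2, 9), K, Add(3, Mul(2, K))))
Function('p')(N, u) = Mul(Rational(1, 3), Pow(362, Rational(1, 2))) (Function('p')(N, u) = Pow(Add(Mul(Rational(-2, 9), -5, Add(3, Mul(2, -5))), 48), Rational(1, 2)) = Pow(Add(Mul(Rational(-2, 9), -5, Add(3, -10)), 48), Rational(1, 2)) = Pow(Add(Mul(Rational(-2, 9), -5, -7), 48), Rational(1, 2)) = Pow(Add(Rational(-70, 9), 48), Rational(1, 2)) = Pow(Rational(362, 9), Rational(1, 2)) = Mul(Rational(1, 3), Pow(362, Rational(1, 2))))
Add(-104670, Mul(-1, Function('p')(Mul(Add(-18, y), Add(291, 38)), 53))) = Add(-104670, Mul(-1, Mul(Rational(1, 3), Pow(362, Rational(1, 2))))) = Add(-104670, Mul(Rational(-1, 3), Pow(362, Rational(1, 2))))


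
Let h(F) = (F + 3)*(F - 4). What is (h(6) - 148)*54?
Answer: -7020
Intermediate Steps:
h(F) = (-4 + F)*(3 + F) (h(F) = (3 + F)*(-4 + F) = (-4 + F)*(3 + F))
(h(6) - 148)*54 = ((-12 + 6² - 1*6) - 148)*54 = ((-12 + 36 - 6) - 148)*54 = (18 - 148)*54 = -130*54 = -7020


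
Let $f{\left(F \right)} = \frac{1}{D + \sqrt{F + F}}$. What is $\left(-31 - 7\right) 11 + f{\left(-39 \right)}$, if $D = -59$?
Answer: $- \frac{1487721}{3559} - \frac{i \sqrt{78}}{3559} \approx -418.02 - 0.0024815 i$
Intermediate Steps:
$f{\left(F \right)} = \frac{1}{-59 + \sqrt{2} \sqrt{F}}$ ($f{\left(F \right)} = \frac{1}{-59 + \sqrt{F + F}} = \frac{1}{-59 + \sqrt{2 F}} = \frac{1}{-59 + \sqrt{2} \sqrt{F}}$)
$\left(-31 - 7\right) 11 + f{\left(-39 \right)} = \left(-31 - 7\right) 11 + \frac{1}{-59 + \sqrt{2} \sqrt{-39}} = \left(-38\right) 11 + \frac{1}{-59 + \sqrt{2} i \sqrt{39}} = -418 + \frac{1}{-59 + i \sqrt{78}}$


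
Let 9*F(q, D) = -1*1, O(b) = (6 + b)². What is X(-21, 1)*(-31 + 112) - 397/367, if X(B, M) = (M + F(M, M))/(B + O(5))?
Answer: -3319/9175 ≈ -0.36174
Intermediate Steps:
F(q, D) = -⅑ (F(q, D) = (-1*1)/9 = (⅑)*(-1) = -⅑)
X(B, M) = (-⅑ + M)/(121 + B) (X(B, M) = (M - ⅑)/(B + (6 + 5)²) = (-⅑ + M)/(B + 11²) = (-⅑ + M)/(B + 121) = (-⅑ + M)/(121 + B))
X(-21, 1)*(-31 + 112) - 397/367 = ((-⅑ + 1)/(121 - 21))*(-31 + 112) - 397/367 = ((8/9)/100)*81 - 397*1/367 = ((1/100)*(8/9))*81 - 397/367 = (2/225)*81 - 397/367 = 18/25 - 397/367 = -3319/9175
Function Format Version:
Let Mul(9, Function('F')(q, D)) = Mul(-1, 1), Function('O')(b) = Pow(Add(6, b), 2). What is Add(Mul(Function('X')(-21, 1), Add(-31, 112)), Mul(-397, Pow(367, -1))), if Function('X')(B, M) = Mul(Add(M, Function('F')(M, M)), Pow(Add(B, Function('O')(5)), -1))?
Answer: Rational(-3319, 9175) ≈ -0.36174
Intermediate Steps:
Function('F')(q, D) = Rational(-1, 9) (Function('F')(q, D) = Mul(Rational(1, 9), Mul(-1, 1)) = Mul(Rational(1, 9), -1) = Rational(-1, 9))
Function('X')(B, M) = Mul(Pow(Add(121, B), -1), Add(Rational(-1, 9), M)) (Function('X')(B, M) = Mul(Add(M, Rational(-1, 9)), Pow(Add(B, Pow(Add(6, 5), 2)), -1)) = Mul(Add(Rational(-1, 9), M), Pow(Add(B, Pow(11, 2)), -1)) = Mul(Add(Rational(-1, 9), M), Pow(Add(B, 121), -1)) = Mul(Add(Rational(-1, 9), M), Pow(Add(121, B), -1)) = Mul(Pow(Add(121, B), -1), Add(Rational(-1, 9), M)))
Add(Mul(Function('X')(-21, 1), Add(-31, 112)), Mul(-397, Pow(367, -1))) = Add(Mul(Mul(Pow(Add(121, -21), -1), Add(Rational(-1, 9), 1)), Add(-31, 112)), Mul(-397, Pow(367, -1))) = Add(Mul(Mul(Pow(100, -1), Rational(8, 9)), 81), Mul(-397, Rational(1, 367))) = Add(Mul(Mul(Rational(1, 100), Rational(8, 9)), 81), Rational(-397, 367)) = Add(Mul(Rational(2, 225), 81), Rational(-397, 367)) = Add(Rational(18, 25), Rational(-397, 367)) = Rational(-3319, 9175)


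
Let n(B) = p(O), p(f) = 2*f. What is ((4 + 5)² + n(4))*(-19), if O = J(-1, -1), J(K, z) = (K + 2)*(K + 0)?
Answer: -1501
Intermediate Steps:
J(K, z) = K*(2 + K) (J(K, z) = (2 + K)*K = K*(2 + K))
O = -1 (O = -(2 - 1) = -1*1 = -1)
n(B) = -2 (n(B) = 2*(-1) = -2)
((4 + 5)² + n(4))*(-19) = ((4 + 5)² - 2)*(-19) = (9² - 2)*(-19) = (81 - 2)*(-19) = 79*(-19) = -1501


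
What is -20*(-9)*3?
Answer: 540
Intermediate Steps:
-20*(-9)*3 = 180*3 = 540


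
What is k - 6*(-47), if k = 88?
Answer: 370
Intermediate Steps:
k - 6*(-47) = 88 - 6*(-47) = 88 + 282 = 370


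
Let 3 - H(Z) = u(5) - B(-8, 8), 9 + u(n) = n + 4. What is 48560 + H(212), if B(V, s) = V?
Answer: 48555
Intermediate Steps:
u(n) = -5 + n (u(n) = -9 + (n + 4) = -9 + (4 + n) = -5 + n)
H(Z) = -5 (H(Z) = 3 - ((-5 + 5) - 1*(-8)) = 3 - (0 + 8) = 3 - 1*8 = 3 - 8 = -5)
48560 + H(212) = 48560 - 5 = 48555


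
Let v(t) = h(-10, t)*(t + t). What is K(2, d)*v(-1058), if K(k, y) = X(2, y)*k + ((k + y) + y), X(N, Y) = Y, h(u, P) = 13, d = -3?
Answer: 275080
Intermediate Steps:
v(t) = 26*t (v(t) = 13*(t + t) = 13*(2*t) = 26*t)
K(k, y) = k + 2*y + k*y (K(k, y) = y*k + ((k + y) + y) = k*y + (k + 2*y) = k + 2*y + k*y)
K(2, d)*v(-1058) = (2 + 2*(-3) + 2*(-3))*(26*(-1058)) = (2 - 6 - 6)*(-27508) = -10*(-27508) = 275080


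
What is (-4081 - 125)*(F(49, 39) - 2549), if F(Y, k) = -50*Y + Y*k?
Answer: 12988128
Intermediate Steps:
(-4081 - 125)*(F(49, 39) - 2549) = (-4081 - 125)*(49*(-50 + 39) - 2549) = -4206*(49*(-11) - 2549) = -4206*(-539 - 2549) = -4206*(-3088) = 12988128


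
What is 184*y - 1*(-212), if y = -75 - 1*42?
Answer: -21316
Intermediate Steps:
y = -117 (y = -75 - 42 = -117)
184*y - 1*(-212) = 184*(-117) - 1*(-212) = -21528 + 212 = -21316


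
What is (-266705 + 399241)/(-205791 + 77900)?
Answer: -132536/127891 ≈ -1.0363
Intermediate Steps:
(-266705 + 399241)/(-205791 + 77900) = 132536/(-127891) = 132536*(-1/127891) = -132536/127891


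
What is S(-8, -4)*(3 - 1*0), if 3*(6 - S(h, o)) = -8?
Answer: 26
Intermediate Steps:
S(h, o) = 26/3 (S(h, o) = 6 - 1/3*(-8) = 6 + 8/3 = 26/3)
S(-8, -4)*(3 - 1*0) = 26*(3 - 1*0)/3 = 26*(3 + 0)/3 = (26/3)*3 = 26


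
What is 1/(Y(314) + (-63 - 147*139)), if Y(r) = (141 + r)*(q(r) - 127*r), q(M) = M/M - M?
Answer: -1/18307401 ≈ -5.4623e-8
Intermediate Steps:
q(M) = 1 - M
Y(r) = (1 - 128*r)*(141 + r) (Y(r) = (141 + r)*((1 - r) - 127*r) = (141 + r)*(1 - 128*r) = (1 - 128*r)*(141 + r))
1/(Y(314) + (-63 - 147*139)) = 1/((141 - 18047*314 - 128*314²) + (-63 - 147*139)) = 1/((141 - 5666758 - 128*98596) + (-63 - 20433)) = 1/((141 - 5666758 - 12620288) - 20496) = 1/(-18286905 - 20496) = 1/(-18307401) = -1/18307401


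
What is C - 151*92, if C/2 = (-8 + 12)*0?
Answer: -13892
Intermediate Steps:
C = 0 (C = 2*((-8 + 12)*0) = 2*(4*0) = 2*0 = 0)
C - 151*92 = 0 - 151*92 = 0 - 13892 = -13892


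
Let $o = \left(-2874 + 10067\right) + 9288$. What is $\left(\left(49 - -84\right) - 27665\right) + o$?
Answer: $-11051$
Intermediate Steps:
$o = 16481$ ($o = 7193 + 9288 = 16481$)
$\left(\left(49 - -84\right) - 27665\right) + o = \left(\left(49 - -84\right) - 27665\right) + 16481 = \left(\left(49 + 84\right) - 27665\right) + 16481 = \left(133 - 27665\right) + 16481 = -27532 + 16481 = -11051$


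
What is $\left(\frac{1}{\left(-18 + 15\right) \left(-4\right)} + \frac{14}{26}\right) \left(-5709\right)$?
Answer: $- \frac{184591}{52} \approx -3549.8$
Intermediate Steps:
$\left(\frac{1}{\left(-18 + 15\right) \left(-4\right)} + \frac{14}{26}\right) \left(-5709\right) = \left(\frac{1}{-3} \left(- \frac{1}{4}\right) + 14 \cdot \frac{1}{26}\right) \left(-5709\right) = \left(\left(- \frac{1}{3}\right) \left(- \frac{1}{4}\right) + \frac{7}{13}\right) \left(-5709\right) = \left(\frac{1}{12} + \frac{7}{13}\right) \left(-5709\right) = \frac{97}{156} \left(-5709\right) = - \frac{184591}{52}$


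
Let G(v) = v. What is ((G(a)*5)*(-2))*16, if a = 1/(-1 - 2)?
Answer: 160/3 ≈ 53.333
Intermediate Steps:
a = -⅓ (a = 1/(-3) = -⅓ ≈ -0.33333)
((G(a)*5)*(-2))*16 = (-⅓*5*(-2))*16 = -5/3*(-2)*16 = (10/3)*16 = 160/3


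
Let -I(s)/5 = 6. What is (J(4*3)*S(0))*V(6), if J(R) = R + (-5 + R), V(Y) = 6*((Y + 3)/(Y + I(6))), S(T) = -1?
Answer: 171/4 ≈ 42.750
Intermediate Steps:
I(s) = -30 (I(s) = -5*6 = -30)
V(Y) = 6*(3 + Y)/(-30 + Y) (V(Y) = 6*((Y + 3)/(Y - 30)) = 6*((3 + Y)/(-30 + Y)) = 6*(3 + Y)/(-30 + Y))
J(R) = -5 + 2*R
(J(4*3)*S(0))*V(6) = ((-5 + 2*(4*3))*(-1))*(6*(3 + 6)/(-30 + 6)) = ((-5 + 2*12)*(-1))*(6*9/(-24)) = ((-5 + 24)*(-1))*(6*(-1/24)*9) = (19*(-1))*(-9/4) = -19*(-9/4) = 171/4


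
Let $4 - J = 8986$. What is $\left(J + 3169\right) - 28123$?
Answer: $-33936$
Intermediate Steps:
$J = -8982$ ($J = 4 - 8986 = -8982$)
$\left(J + 3169\right) - 28123 = \left(-8982 + 3169\right) - 28123 = -5813 - 28123 = -33936$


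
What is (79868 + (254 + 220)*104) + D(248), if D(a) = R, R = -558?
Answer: 128606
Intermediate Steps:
D(a) = -558
(79868 + (254 + 220)*104) + D(248) = (79868 + (254 + 220)*104) - 558 = (79868 + 474*104) - 558 = (79868 + 49296) - 558 = 129164 - 558 = 128606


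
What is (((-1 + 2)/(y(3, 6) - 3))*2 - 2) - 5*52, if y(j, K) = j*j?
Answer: -785/3 ≈ -261.67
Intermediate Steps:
y(j, K) = j²
(((-1 + 2)/(y(3, 6) - 3))*2 - 2) - 5*52 = (((-1 + 2)/(3² - 3))*2 - 2) - 5*52 = ((1/(9 - 3))*2 - 2) - 260 = ((1/6)*2 - 2) - 260 = ((1*(⅙))*2 - 2) - 260 = ((⅙)*2 - 2) - 260 = (⅓ - 2) - 260 = -5/3 - 260 = -785/3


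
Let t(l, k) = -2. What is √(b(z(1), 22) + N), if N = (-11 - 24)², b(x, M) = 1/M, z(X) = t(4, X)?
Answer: √592922/22 ≈ 35.001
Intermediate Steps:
z(X) = -2
N = 1225 (N = (-35)² = 1225)
√(b(z(1), 22) + N) = √(1/22 + 1225) = √(26951/22) = √592922/22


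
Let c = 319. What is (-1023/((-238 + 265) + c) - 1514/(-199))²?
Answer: 102570951289/4740873316 ≈ 21.635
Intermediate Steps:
(-1023/((-238 + 265) + c) - 1514/(-199))² = (-1023/((-238 + 265) + 319) - 1514/(-199))² = (-1023/(27 + 319) - 1514*(-1/199))² = (-1023/346 + 1514/199)² = (320267/68854)² = 102570951289/4740873316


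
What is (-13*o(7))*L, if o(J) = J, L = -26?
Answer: 2366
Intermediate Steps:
(-13*o(7))*L = -13*7*(-26) = -91*(-26) = 2366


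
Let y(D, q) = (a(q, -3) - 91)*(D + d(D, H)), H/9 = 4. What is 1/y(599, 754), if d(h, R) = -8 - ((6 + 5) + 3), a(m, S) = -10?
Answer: -1/58277 ≈ -1.7159e-5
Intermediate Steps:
H = 36 (H = 9*4 = 36)
d(h, R) = -22 (d(h, R) = -8 - (11 + 3) = -8 - 1*14 = -8 - 14 = -22)
y(D, q) = 2222 - 101*D (y(D, q) = (-10 - 91)*(D - 22) = -101*(-22 + D) = 2222 - 101*D)
1/y(599, 754) = 1/(2222 - 101*599) = 1/(2222 - 60499) = 1/(-58277) = -1/58277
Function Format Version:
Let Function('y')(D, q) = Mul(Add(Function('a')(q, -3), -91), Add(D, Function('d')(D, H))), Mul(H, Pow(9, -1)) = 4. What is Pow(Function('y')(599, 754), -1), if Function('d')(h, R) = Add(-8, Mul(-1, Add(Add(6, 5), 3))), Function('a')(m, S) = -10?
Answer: Rational(-1, 58277) ≈ -1.7159e-5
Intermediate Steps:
H = 36 (H = Mul(9, 4) = 36)
Function('d')(h, R) = -22 (Function('d')(h, R) = Add(-8, Mul(-1, Add(11, 3))) = Add(-8, Mul(-1, 14)) = Add(-8, -14) = -22)
Function('y')(D, q) = Add(2222, Mul(-101, D)) (Function('y')(D, q) = Mul(Add(-10, -91), Add(D, -22)) = Mul(-101, Add(-22, D)) = Add(2222, Mul(-101, D)))
Pow(Function('y')(599, 754), -1) = Pow(Add(2222, Mul(-101, 599)), -1) = Pow(Add(2222, -60499), -1) = Pow(-58277, -1) = Rational(-1, 58277)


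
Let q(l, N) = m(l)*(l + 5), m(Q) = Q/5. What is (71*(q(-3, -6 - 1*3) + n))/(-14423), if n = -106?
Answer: 38056/72115 ≈ 0.52771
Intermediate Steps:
m(Q) = Q/5
q(l, N) = l*(5 + l)/5 (q(l, N) = (l/5)*(l + 5) = (l/5)*(5 + l) = l*(5 + l)/5)
(71*(q(-3, -6 - 1*3) + n))/(-14423) = (71*((⅕)*(-3)*(5 - 3) - 106))/(-14423) = (71*((⅕)*(-3)*2 - 106))*(-1/14423) = (71*(-6/5 - 106))*(-1/14423) = (71*(-536/5))*(-1/14423) = -38056/5*(-1/14423) = 38056/72115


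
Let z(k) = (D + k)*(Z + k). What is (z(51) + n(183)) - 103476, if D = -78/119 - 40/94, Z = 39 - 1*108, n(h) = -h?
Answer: -584790333/5593 ≈ -1.0456e+5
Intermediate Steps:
Z = -69 (Z = 39 - 108 = -69)
D = -6046/5593 (D = -78*1/119 - 40*1/94 = -78/119 - 20/47 = -6046/5593 ≈ -1.0810)
z(k) = (-69 + k)*(-6046/5593 + k) (z(k) = (-6046/5593 + k)*(-69 + k) = (-69 + k)*(-6046/5593 + k))
(z(51) + n(183)) - 103476 = ((417174/5593 + 51² - 391963/5593*51) - 1*183) - 103476 = ((417174/5593 + 2601 - 1175889/329) - 183) - 103476 = (-5025546/5593 - 183) - 103476 = -6049065/5593 - 103476 = -584790333/5593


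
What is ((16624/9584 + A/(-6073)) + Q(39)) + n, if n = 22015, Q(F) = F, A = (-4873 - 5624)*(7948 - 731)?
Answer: 125611093656/3637727 ≈ 34530.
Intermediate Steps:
A = -75756849 (A = -10497*7217 = -75756849)
((16624/9584 + A/(-6073)) + Q(39)) + n = ((16624/9584 - 75756849/(-6073)) + 39) + 22015 = ((16624*(1/9584) - 75756849*(-1/6073)) + 39) + 22015 = ((1039/599 + 75756849/6073) + 39) + 22015 = (45384662398/3637727 + 39) + 22015 = 45526533751/3637727 + 22015 = 125611093656/3637727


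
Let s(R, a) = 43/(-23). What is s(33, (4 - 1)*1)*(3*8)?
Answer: -1032/23 ≈ -44.870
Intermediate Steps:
s(R, a) = -43/23 (s(R, a) = 43*(-1/23) = -43/23)
s(33, (4 - 1)*1)*(3*8) = -129*8/23 = -43/23*24 = -1032/23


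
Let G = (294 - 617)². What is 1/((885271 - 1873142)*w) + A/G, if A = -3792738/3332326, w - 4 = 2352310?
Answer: -231934200377939627/21260058708375871949302 ≈ -1.0909e-5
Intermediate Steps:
G = 104329 (G = (-323)² = 104329)
w = 2352314 (w = 4 + 2352310 = 2352314)
A = -1896369/1666163 (A = -3792738*1/3332326 = -1896369/1666163 ≈ -1.1382)
1/((885271 - 1873142)*w) + A/G = 1/((885271 - 1873142)*2352314) - 1896369/1666163/104329 = (1/2352314)/(-987871) - 1896369/1666163*1/104329 = -1/987871*1/2352314 - 1896369/173829119627 = -1/2323782783494 - 1896369/173829119627 = -231934200377939627/21260058708375871949302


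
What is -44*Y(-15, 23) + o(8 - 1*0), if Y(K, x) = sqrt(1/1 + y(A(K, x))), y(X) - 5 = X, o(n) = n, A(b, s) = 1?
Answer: 8 - 44*sqrt(7) ≈ -108.41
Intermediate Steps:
y(X) = 5 + X
Y(K, x) = sqrt(7) (Y(K, x) = sqrt(1/1 + (5 + 1)) = sqrt(1 + 6) = sqrt(7))
-44*Y(-15, 23) + o(8 - 1*0) = -44*sqrt(7) + (8 - 1*0) = -44*sqrt(7) + (8 + 0) = -44*sqrt(7) + 8 = 8 - 44*sqrt(7)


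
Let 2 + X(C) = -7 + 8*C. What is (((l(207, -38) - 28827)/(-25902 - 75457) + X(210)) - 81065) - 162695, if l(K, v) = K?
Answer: -24537870331/101359 ≈ -2.4209e+5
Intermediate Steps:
X(C) = -9 + 8*C (X(C) = -2 + (-7 + 8*C) = -9 + 8*C)
(((l(207, -38) - 28827)/(-25902 - 75457) + X(210)) - 81065) - 162695 = (((207 - 28827)/(-25902 - 75457) + (-9 + 8*210)) - 81065) - 162695 = ((-28620/(-101359) + (-9 + 1680)) - 81065) - 162695 = ((-28620*(-1/101359) + 1671) - 81065) - 162695 = ((28620/101359 + 1671) - 81065) - 162695 = (169399509/101359 - 81065) - 162695 = -8047267826/101359 - 162695 = -24537870331/101359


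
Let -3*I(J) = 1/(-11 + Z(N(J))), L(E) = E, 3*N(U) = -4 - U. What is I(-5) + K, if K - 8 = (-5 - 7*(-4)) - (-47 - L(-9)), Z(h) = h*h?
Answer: 6765/98 ≈ 69.031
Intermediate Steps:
N(U) = -4/3 - U/3 (N(U) = (-4 - U)/3 = -4/3 - U/3)
Z(h) = h²
I(J) = -1/(3*(-11 + (-4/3 - J/3)²))
K = 69 (K = 8 + ((-5 - 7*(-4)) - (-47 - 1*(-9))) = 8 + ((-5 + 28) - (-47 + 9)) = 8 + (23 - 1*(-38)) = 8 + (23 + 38) = 8 + 61 = 69)
I(-5) + K = -3/(-99 + (4 - 5)²) + 69 = -3/(-99 + (-1)²) + 69 = -3/(-99 + 1) + 69 = -3/(-98) + 69 = -3*(-1/98) + 69 = 3/98 + 69 = 6765/98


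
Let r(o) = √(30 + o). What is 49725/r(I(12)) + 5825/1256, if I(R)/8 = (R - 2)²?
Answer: 5825/1256 + 9945*√830/166 ≈ 1730.6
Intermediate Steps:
I(R) = 8*(-2 + R)² (I(R) = 8*(R - 2)² = 8*(-2 + R)²)
49725/r(I(12)) + 5825/1256 = 49725/(√(30 + 8*(-2 + 12)²)) + 5825/1256 = 49725/(√(30 + 8*10²)) + 5825*(1/1256) = 49725/(√(30 + 8*100)) + 5825/1256 = 49725/(√(30 + 800)) + 5825/1256 = 49725/(√830) + 5825/1256 = 49725*(√830/830) + 5825/1256 = 9945*√830/166 + 5825/1256 = 5825/1256 + 9945*√830/166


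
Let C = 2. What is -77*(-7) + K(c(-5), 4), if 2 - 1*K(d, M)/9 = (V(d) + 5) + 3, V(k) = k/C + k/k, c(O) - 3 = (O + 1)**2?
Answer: 781/2 ≈ 390.50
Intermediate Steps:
c(O) = 3 + (1 + O)**2 (c(O) = 3 + (O + 1)**2 = 3 + (1 + O)**2)
V(k) = 1 + k/2 (V(k) = k/2 + k/k = k*(1/2) + 1 = k/2 + 1 = 1 + k/2)
K(d, M) = -63 - 9*d/2 (K(d, M) = 18 - 9*(((1 + d/2) + 5) + 3) = 18 - 9*((6 + d/2) + 3) = 18 - 9*(9 + d/2) = 18 + (-81 - 9*d/2) = -63 - 9*d/2)
-77*(-7) + K(c(-5), 4) = -77*(-7) + (-63 - 9*(3 + (1 - 5)**2)/2) = 539 + (-63 - 9*(3 + (-4)**2)/2) = 539 + (-63 - 9*(3 + 16)/2) = 539 + (-63 - 9/2*19) = 539 + (-63 - 171/2) = 539 - 297/2 = 781/2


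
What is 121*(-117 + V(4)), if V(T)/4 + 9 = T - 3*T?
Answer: -22385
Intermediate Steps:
V(T) = -36 - 8*T (V(T) = -36 + 4*(T - 3*T) = -36 + 4*(-2*T) = -36 - 8*T)
121*(-117 + V(4)) = 121*(-117 + (-36 - 8*4)) = 121*(-117 + (-36 - 32)) = 121*(-117 - 68) = 121*(-185) = -22385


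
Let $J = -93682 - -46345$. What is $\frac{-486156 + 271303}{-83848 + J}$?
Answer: $\frac{214853}{131185} \approx 1.6378$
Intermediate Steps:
$J = -47337$ ($J = -93682 + 46345 = -47337$)
$\frac{-486156 + 271303}{-83848 + J} = \frac{-486156 + 271303}{-83848 - 47337} = - \frac{214853}{-131185} = \left(-214853\right) \left(- \frac{1}{131185}\right) = \frac{214853}{131185}$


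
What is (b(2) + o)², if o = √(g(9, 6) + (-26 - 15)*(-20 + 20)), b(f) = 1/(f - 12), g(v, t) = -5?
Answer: (-1 + 10*I*√5)²/100 ≈ -4.99 - 0.44721*I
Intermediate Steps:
b(f) = 1/(-12 + f)
o = I*√5 (o = √(-5 + (-26 - 15)*(-20 + 20)) = √(-5 - 41*0) = √(-5 + 0) = √(-5) = I*√5 ≈ 2.2361*I)
(b(2) + o)² = (1/(-12 + 2) + I*√5)² = (1/(-10) + I*√5)² = (-⅒ + I*√5)²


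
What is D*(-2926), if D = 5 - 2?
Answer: -8778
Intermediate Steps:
D = 3
D*(-2926) = 3*(-2926) = -8778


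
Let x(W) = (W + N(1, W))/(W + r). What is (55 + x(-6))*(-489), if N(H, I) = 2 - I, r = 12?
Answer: -27058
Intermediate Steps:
x(W) = 2/(12 + W) (x(W) = (W + (2 - W))/(W + 12) = 2/(12 + W))
(55 + x(-6))*(-489) = (55 + 2/(12 - 6))*(-489) = (55 + 2/6)*(-489) = (55 + 2*(⅙))*(-489) = (55 + ⅓)*(-489) = (166/3)*(-489) = -27058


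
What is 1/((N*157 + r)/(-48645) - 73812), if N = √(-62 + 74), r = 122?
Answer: -87332000305995/6446149825611631628 + 7637265*√3/6446149825611631628 ≈ -1.3548e-5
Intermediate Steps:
N = 2*√3 (N = √12 = 2*√3 ≈ 3.4641)
1/((N*157 + r)/(-48645) - 73812) = 1/(((2*√3)*157 + 122)/(-48645) - 73812) = 1/((314*√3 + 122)*(-1/48645) - 73812) = 1/((122 + 314*√3)*(-1/48645) - 73812) = 1/((-122/48645 - 314*√3/48645) - 73812) = 1/(-3590584862/48645 - 314*√3/48645)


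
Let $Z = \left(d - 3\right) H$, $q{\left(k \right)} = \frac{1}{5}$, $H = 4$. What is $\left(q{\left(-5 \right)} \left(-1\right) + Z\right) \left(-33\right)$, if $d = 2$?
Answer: $\frac{693}{5} \approx 138.6$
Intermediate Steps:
$q{\left(k \right)} = \frac{1}{5}$
$Z = -4$ ($Z = \left(2 - 3\right) 4 = \left(-1\right) 4 = -4$)
$\left(q{\left(-5 \right)} \left(-1\right) + Z\right) \left(-33\right) = \left(\frac{1}{5} \left(-1\right) - 4\right) \left(-33\right) = \left(- \frac{1}{5} - 4\right) \left(-33\right) = \left(- \frac{21}{5}\right) \left(-33\right) = \frac{693}{5}$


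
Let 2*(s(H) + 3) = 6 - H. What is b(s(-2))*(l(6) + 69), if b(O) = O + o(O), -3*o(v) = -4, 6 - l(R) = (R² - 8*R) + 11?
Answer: 532/3 ≈ 177.33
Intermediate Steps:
l(R) = -5 - R² + 8*R (l(R) = 6 - ((R² - 8*R) + 11) = 6 - (11 + R² - 8*R) = 6 + (-11 - R² + 8*R) = -5 - R² + 8*R)
o(v) = 4/3 (o(v) = -⅓*(-4) = 4/3)
s(H) = -H/2 (s(H) = -3 + (6 - H)/2 = -3 + (3 - H/2) = -H/2)
b(O) = 4/3 + O (b(O) = O + 4/3 = 4/3 + O)
b(s(-2))*(l(6) + 69) = (4/3 - ½*(-2))*((-5 - 1*6² + 8*6) + 69) = (4/3 + 1)*((-5 - 1*36 + 48) + 69) = 7*((-5 - 36 + 48) + 69)/3 = 7*(7 + 69)/3 = (7/3)*76 = 532/3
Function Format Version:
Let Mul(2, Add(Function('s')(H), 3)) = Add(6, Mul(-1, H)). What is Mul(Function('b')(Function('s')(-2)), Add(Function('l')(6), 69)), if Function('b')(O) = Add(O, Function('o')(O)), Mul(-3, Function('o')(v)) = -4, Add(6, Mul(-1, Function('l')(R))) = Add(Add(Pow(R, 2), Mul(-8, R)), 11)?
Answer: Rational(532, 3) ≈ 177.33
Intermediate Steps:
Function('l')(R) = Add(-5, Mul(-1, Pow(R, 2)), Mul(8, R)) (Function('l')(R) = Add(6, Mul(-1, Add(Add(Pow(R, 2), Mul(-8, R)), 11))) = Add(6, Mul(-1, Add(11, Pow(R, 2), Mul(-8, R)))) = Add(6, Add(-11, Mul(-1, Pow(R, 2)), Mul(8, R))) = Add(-5, Mul(-1, Pow(R, 2)), Mul(8, R)))
Function('o')(v) = Rational(4, 3) (Function('o')(v) = Mul(Rational(-1, 3), -4) = Rational(4, 3))
Function('s')(H) = Mul(Rational(-1, 2), H) (Function('s')(H) = Add(-3, Mul(Rational(1, 2), Add(6, Mul(-1, H)))) = Add(-3, Add(3, Mul(Rational(-1, 2), H))) = Mul(Rational(-1, 2), H))
Function('b')(O) = Add(Rational(4, 3), O) (Function('b')(O) = Add(O, Rational(4, 3)) = Add(Rational(4, 3), O))
Mul(Function('b')(Function('s')(-2)), Add(Function('l')(6), 69)) = Mul(Add(Rational(4, 3), Mul(Rational(-1, 2), -2)), Add(Add(-5, Mul(-1, Pow(6, 2)), Mul(8, 6)), 69)) = Mul(Add(Rational(4, 3), 1), Add(Add(-5, Mul(-1, 36), 48), 69)) = Mul(Rational(7, 3), Add(Add(-5, -36, 48), 69)) = Mul(Rational(7, 3), Add(7, 69)) = Mul(Rational(7, 3), 76) = Rational(532, 3)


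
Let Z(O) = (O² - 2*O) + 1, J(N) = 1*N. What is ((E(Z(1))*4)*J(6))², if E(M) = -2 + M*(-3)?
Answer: 2304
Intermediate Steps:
J(N) = N
Z(O) = 1 + O² - 2*O
E(M) = -2 - 3*M
((E(Z(1))*4)*J(6))² = (((-2 - 3*(1 + 1² - 2*1))*4)*6)² = (((-2 - 3*(1 + 1 - 2))*4)*6)² = (((-2 - 3*0)*4)*6)² = (((-2 + 0)*4)*6)² = (-2*4*6)² = (-8*6)² = (-48)² = 2304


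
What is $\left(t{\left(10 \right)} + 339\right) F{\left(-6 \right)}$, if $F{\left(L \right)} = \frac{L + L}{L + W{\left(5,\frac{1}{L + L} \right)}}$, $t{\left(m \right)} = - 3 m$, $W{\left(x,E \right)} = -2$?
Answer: $\frac{927}{2} \approx 463.5$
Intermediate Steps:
$F{\left(L \right)} = \frac{2 L}{-2 + L}$ ($F{\left(L \right)} = \frac{L + L}{L - 2} = \frac{2 L}{-2 + L}$)
$\left(t{\left(10 \right)} + 339\right) F{\left(-6 \right)} = \left(\left(-3\right) 10 + 339\right) 2 \left(-6\right) \frac{1}{-2 - 6} = \left(-30 + 339\right) 2 \left(-6\right) \frac{1}{-8} = 309 \cdot 2 \left(-6\right) \left(- \frac{1}{8}\right) = 309 \cdot \frac{3}{2} = \frac{927}{2}$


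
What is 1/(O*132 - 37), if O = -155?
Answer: -1/20497 ≈ -4.8788e-5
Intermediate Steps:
1/(O*132 - 37) = 1/(-155*132 - 37) = 1/(-20460 - 37) = 1/(-20497) = -1/20497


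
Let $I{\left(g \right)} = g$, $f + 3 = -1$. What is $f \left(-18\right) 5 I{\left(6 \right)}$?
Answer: $2160$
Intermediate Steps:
$f = -4$ ($f = -3 - 1 = -4$)
$f \left(-18\right) 5 I{\left(6 \right)} = \left(-4\right) \left(-18\right) 5 \cdot 6 = 72 \cdot 30 = 2160$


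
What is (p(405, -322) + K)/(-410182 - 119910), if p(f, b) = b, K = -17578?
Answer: 4475/132523 ≈ 0.033768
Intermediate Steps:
(p(405, -322) + K)/(-410182 - 119910) = (-322 - 17578)/(-410182 - 119910) = -17900/(-530092) = -17900*(-1/530092) = 4475/132523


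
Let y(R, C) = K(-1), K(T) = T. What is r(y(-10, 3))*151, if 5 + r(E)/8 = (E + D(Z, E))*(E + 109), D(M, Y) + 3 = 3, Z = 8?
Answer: -136504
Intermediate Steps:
D(M, Y) = 0 (D(M, Y) = -3 + 3 = 0)
y(R, C) = -1
r(E) = -40 + 8*E*(109 + E) (r(E) = -40 + 8*((E + 0)*(E + 109)) = -40 + 8*(E*(109 + E)) = -40 + 8*E*(109 + E))
r(y(-10, 3))*151 = (-40 + 8*(-1)**2 + 872*(-1))*151 = (-40 + 8*1 - 872)*151 = (-40 + 8 - 872)*151 = -904*151 = -136504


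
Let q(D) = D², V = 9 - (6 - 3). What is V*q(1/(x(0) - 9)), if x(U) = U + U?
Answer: 2/27 ≈ 0.074074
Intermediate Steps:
x(U) = 2*U
V = 6 (V = 9 - 3 = 6)
V*q(1/(x(0) - 9)) = 6*(1/(2*0 - 9))² = 6*(1/(0 - 9))² = 6*(1/(-9))² = 6*(-⅑)² = 6*(1/81) = 2/27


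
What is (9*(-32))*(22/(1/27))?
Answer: -171072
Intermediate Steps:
(9*(-32))*(22/(1/27)) = -6336/1/27 = -6336*27 = -288*594 = -171072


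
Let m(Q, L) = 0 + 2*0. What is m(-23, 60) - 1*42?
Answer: -42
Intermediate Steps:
m(Q, L) = 0 (m(Q, L) = 0 + 0 = 0)
m(-23, 60) - 1*42 = 0 - 1*42 = 0 - 42 = -42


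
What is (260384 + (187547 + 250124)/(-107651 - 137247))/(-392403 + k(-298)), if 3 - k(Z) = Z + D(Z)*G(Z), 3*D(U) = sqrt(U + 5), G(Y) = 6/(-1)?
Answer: -4167200140265737/6275265518367208 - 21255694387*I*sqrt(293)/6275265518367208 ≈ -0.66407 - 5.798e-5*I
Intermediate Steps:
G(Y) = -6 (G(Y) = 6*(-1) = -6)
D(U) = sqrt(5 + U)/3 (D(U) = sqrt(U + 5)/3 = sqrt(5 + U)/3)
k(Z) = 3 - Z + 2*sqrt(5 + Z) (k(Z) = 3 - (Z + (sqrt(5 + Z)/3)*(-6)) = 3 - (Z - 2*sqrt(5 + Z)) = 3 + (-Z + 2*sqrt(5 + Z)) = 3 - Z + 2*sqrt(5 + Z))
(260384 + (187547 + 250124)/(-107651 - 137247))/(-392403 + k(-298)) = (260384 + (187547 + 250124)/(-107651 - 137247))/(-392403 + (3 - 1*(-298) + 2*sqrt(5 - 298))) = (260384 + 437671/(-244898))/(-392403 + (3 + 298 + 2*sqrt(-293))) = (260384 + 437671*(-1/244898))/(-392403 + (3 + 298 + 2*(I*sqrt(293)))) = (260384 - 437671/244898)/(-392403 + (3 + 298 + 2*I*sqrt(293))) = 63767083161/(244898*(-392403 + (301 + 2*I*sqrt(293)))) = 63767083161/(244898*(-392102 + 2*I*sqrt(293)))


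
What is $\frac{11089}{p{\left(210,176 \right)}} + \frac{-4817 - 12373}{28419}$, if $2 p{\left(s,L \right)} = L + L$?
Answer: $\frac{104037617}{1667248} \approx 62.401$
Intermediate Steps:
$p{\left(s,L \right)} = L$ ($p{\left(s,L \right)} = \frac{L + L}{2} = \frac{2 L}{2} = L$)
$\frac{11089}{p{\left(210,176 \right)}} + \frac{-4817 - 12373}{28419} = \frac{11089}{176} + \frac{-4817 - 12373}{28419} = 11089 \cdot \frac{1}{176} - \frac{5730}{9473} = \frac{11089}{176} - \frac{5730}{9473} = \frac{104037617}{1667248}$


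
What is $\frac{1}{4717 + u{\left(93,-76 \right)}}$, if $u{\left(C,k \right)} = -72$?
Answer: $\frac{1}{4645} \approx 0.00021529$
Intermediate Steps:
$\frac{1}{4717 + u{\left(93,-76 \right)}} = \frac{1}{4717 - 72} = \frac{1}{4645}$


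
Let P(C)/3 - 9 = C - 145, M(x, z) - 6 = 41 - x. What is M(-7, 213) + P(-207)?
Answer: -975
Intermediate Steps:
M(x, z) = 47 - x (M(x, z) = 6 + (41 - x) = 47 - x)
P(C) = -408 + 3*C (P(C) = 27 + 3*(C - 145) = 27 + 3*(-145 + C) = 27 + (-435 + 3*C) = -408 + 3*C)
M(-7, 213) + P(-207) = (47 - 1*(-7)) + (-408 + 3*(-207)) = (47 + 7) + (-408 - 621) = 54 - 1029 = -975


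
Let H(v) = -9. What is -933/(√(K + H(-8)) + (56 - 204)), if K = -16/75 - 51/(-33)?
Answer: 56959650/9038563 + 4665*I*√208758/18077126 ≈ 6.3018 + 0.11791*I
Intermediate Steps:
K = 1099/825 (K = -16*1/75 - 51*(-1/33) = -16/75 + 17/11 = 1099/825 ≈ 1.3321)
-933/(√(K + H(-8)) + (56 - 204)) = -933/(√(1099/825 - 9) + (56 - 204)) = -933/(√(-6326/825) - 148) = -933/(I*√208758/165 - 148) = -933/(-148 + I*√208758/165)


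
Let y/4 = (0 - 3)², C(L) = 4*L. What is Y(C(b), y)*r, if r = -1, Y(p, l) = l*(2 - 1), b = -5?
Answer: -36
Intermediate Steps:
y = 36 (y = 4*(0 - 3)² = 4*(-3)² = 4*9 = 36)
Y(p, l) = l (Y(p, l) = l*1 = l)
Y(C(b), y)*r = 36*(-1) = -36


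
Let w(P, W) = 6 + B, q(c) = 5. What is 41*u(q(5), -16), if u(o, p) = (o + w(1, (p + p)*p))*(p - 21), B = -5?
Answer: -9102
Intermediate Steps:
w(P, W) = 1 (w(P, W) = 6 - 5 = 1)
u(o, p) = (1 + o)*(-21 + p) (u(o, p) = (o + 1)*(p - 21) = (1 + o)*(-21 + p))
41*u(q(5), -16) = 41*(-21 - 16 - 21*5 + 5*(-16)) = 41*(-21 - 16 - 105 - 80) = 41*(-222) = -9102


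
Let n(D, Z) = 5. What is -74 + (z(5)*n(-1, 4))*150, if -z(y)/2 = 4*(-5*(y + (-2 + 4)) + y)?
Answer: 179926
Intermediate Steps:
z(y) = 80 + 32*y (z(y) = -8*(-5*(y + (-2 + 4)) + y) = -8*(-5*(y + 2) + y) = -8*(-5*(2 + y) + y) = -8*((-10 - 5*y) + y) = -8*(-10 - 4*y) = -2*(-40 - 16*y) = 80 + 32*y)
-74 + (z(5)*n(-1, 4))*150 = -74 + ((80 + 32*5)*5)*150 = -74 + ((80 + 160)*5)*150 = -74 + (240*5)*150 = -74 + 1200*150 = -74 + 180000 = 179926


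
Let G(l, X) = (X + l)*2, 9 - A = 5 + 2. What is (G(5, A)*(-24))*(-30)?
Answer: 10080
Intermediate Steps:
A = 2 (A = 9 - (5 + 2) = 9 - 1*7 = 9 - 7 = 2)
G(l, X) = 2*X + 2*l
(G(5, A)*(-24))*(-30) = ((2*2 + 2*5)*(-24))*(-30) = ((4 + 10)*(-24))*(-30) = (14*(-24))*(-30) = -336*(-30) = 10080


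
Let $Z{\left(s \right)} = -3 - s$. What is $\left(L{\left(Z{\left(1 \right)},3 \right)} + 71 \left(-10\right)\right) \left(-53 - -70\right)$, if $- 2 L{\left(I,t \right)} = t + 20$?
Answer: $- \frac{24531}{2} \approx -12266.0$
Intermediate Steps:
$L{\left(I,t \right)} = -10 - \frac{t}{2}$ ($L{\left(I,t \right)} = - \frac{t + 20}{2} = - \frac{20 + t}{2} = -10 - \frac{t}{2}$)
$\left(L{\left(Z{\left(1 \right)},3 \right)} + 71 \left(-10\right)\right) \left(-53 - -70\right) = \left(\left(-10 - \frac{3}{2}\right) + 71 \left(-10\right)\right) \left(-53 - -70\right) = \left(\left(-10 - \frac{3}{2}\right) - 710\right) \left(-53 + 70\right) = \left(- \frac{23}{2} - 710\right) 17 = \left(- \frac{1443}{2}\right) 17 = - \frac{24531}{2}$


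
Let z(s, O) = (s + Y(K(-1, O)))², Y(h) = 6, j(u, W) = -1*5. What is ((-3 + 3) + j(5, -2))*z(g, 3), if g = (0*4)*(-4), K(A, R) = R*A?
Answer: -180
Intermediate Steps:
j(u, W) = -5
K(A, R) = A*R
g = 0 (g = 0*(-4) = 0)
z(s, O) = (6 + s)² (z(s, O) = (s + 6)² = (6 + s)²)
((-3 + 3) + j(5, -2))*z(g, 3) = ((-3 + 3) - 5)*(6 + 0)² = (0 - 5)*6² = -5*36 = -180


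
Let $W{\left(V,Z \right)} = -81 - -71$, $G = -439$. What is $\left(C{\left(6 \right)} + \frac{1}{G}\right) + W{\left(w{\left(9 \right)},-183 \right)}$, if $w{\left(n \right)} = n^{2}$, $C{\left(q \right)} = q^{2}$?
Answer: $\frac{11413}{439} \approx 25.998$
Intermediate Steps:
$W{\left(V,Z \right)} = -10$ ($W{\left(V,Z \right)} = -81 + 71 = -10$)
$\left(C{\left(6 \right)} + \frac{1}{G}\right) + W{\left(w{\left(9 \right)},-183 \right)} = \left(6^{2} + \frac{1}{-439}\right) - 10 = \left(36 - \frac{1}{439}\right) - 10 = \frac{15803}{439} - 10 = \frac{11413}{439}$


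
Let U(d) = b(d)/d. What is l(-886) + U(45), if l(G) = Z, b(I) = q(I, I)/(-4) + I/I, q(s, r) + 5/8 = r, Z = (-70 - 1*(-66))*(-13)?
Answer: 74557/1440 ≈ 51.776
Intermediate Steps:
Z = 52 (Z = (-70 + 66)*(-13) = -4*(-13) = 52)
q(s, r) = -5/8 + r
b(I) = 37/32 - I/4 (b(I) = (-5/8 + I)/(-4) + I/I = (-5/8 + I)*(-1/4) + 1 = (5/32 - I/4) + 1 = 37/32 - I/4)
U(d) = (37/32 - d/4)/d
l(G) = 52
l(-886) + U(45) = 52 + (1/32)*(37 - 8*45)/45 = 52 + (1/32)*(1/45)*(37 - 360) = 52 + (1/32)*(1/45)*(-323) = 52 - 323/1440 = 74557/1440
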